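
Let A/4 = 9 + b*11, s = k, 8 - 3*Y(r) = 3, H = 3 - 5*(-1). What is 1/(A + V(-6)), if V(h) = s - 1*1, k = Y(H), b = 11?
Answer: 3/1562 ≈ 0.0019206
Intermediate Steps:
H = 8 (H = 3 + 5 = 8)
Y(r) = 5/3 (Y(r) = 8/3 - ⅓*3 = 8/3 - 1 = 5/3)
k = 5/3 ≈ 1.6667
s = 5/3 ≈ 1.6667
A = 520 (A = 4*(9 + 11*11) = 4*(9 + 121) = 4*130 = 520)
V(h) = ⅔ (V(h) = 5/3 - 1*1 = 5/3 - 1 = ⅔)
1/(A + V(-6)) = 1/(520 + ⅔) = 1/(1562/3) = 3/1562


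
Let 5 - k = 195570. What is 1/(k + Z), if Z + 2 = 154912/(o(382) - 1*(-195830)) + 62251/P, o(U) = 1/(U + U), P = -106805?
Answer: -15979536193405/3125066627696895766 ≈ -5.1133e-6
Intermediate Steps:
o(U) = 1/(2*U)
k = -195565 (k = 5 - 1*195570 = 5 - 195570 = -195565)
Z = -28632033646941/15979536193405 (Z = -2 + (154912/((½)/382 - 1*(-195830)) + 62251/(-106805)) = -2 + (154912/((½)*(1/382) + 195830) + 62251*(-1/106805)) = -2 + (154912/(1/764 + 195830) - 62251/106805) = -2 + (154912/(149614121/764) - 62251/106805) = -2 + (154912*(764/149614121) - 62251/106805) = -2 + (118352768/149614121 - 62251/106805) = -2 + 3327038739869/15979536193405 = -28632033646941/15979536193405 ≈ -1.7918)
1/(k + Z) = 1/(-195565 - 28632033646941/15979536193405) = 1/(-3125066627696895766/15979536193405) = -15979536193405/3125066627696895766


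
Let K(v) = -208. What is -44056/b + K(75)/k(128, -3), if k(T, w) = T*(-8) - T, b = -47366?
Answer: 1893895/1705176 ≈ 1.1107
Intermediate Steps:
k(T, w) = -9*T (k(T, w) = -8*T - T = -9*T)
-44056/b + K(75)/k(128, -3) = -44056/(-47366) - 208/((-9*128)) = -44056*(-1/47366) - 208/(-1152) = 22028/23683 - 208*(-1/1152) = 22028/23683 + 13/72 = 1893895/1705176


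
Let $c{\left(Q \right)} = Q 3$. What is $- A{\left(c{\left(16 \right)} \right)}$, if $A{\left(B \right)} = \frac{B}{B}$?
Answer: $-1$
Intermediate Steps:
$c{\left(Q \right)} = 3 Q$
$A{\left(B \right)} = 1$
$- A{\left(c{\left(16 \right)} \right)} = \left(-1\right) 1 = -1$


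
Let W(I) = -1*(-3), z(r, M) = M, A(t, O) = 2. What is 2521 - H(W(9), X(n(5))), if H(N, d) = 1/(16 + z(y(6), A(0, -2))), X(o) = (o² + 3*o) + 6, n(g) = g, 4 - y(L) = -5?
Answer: 45377/18 ≈ 2520.9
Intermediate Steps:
y(L) = 9 (y(L) = 4 - 1*(-5) = 4 + 5 = 9)
X(o) = 6 + o² + 3*o
W(I) = 3
H(N, d) = 1/18 (H(N, d) = 1/(16 + 2) = 1/18)
2521 - H(W(9), X(n(5))) = 2521 - 1*1/18 = 2521 - 1/18 = 45377/18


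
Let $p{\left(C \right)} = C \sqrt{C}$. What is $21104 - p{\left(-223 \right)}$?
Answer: $21104 + 223 i \sqrt{223} \approx 21104.0 + 3330.1 i$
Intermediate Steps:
$p{\left(C \right)} = C^{\frac{3}{2}}$
$21104 - p{\left(-223 \right)} = 21104 - \left(-223\right)^{\frac{3}{2}} = 21104 - - 223 i \sqrt{223} = 21104 + 223 i \sqrt{223}$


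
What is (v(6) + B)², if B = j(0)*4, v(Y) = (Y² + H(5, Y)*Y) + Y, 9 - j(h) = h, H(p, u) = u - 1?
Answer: 11664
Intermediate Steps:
H(p, u) = -1 + u
j(h) = 9 - h
v(Y) = Y + Y² + Y*(-1 + Y) (v(Y) = (Y² + (-1 + Y)*Y) + Y = (Y² + Y*(-1 + Y)) + Y = Y + Y² + Y*(-1 + Y))
B = 36 (B = (9 - 1*0)*4 = (9 + 0)*4 = 9*4 = 36)
(v(6) + B)² = (2*6² + 36)² = (2*36 + 36)² = (72 + 36)² = 108² = 11664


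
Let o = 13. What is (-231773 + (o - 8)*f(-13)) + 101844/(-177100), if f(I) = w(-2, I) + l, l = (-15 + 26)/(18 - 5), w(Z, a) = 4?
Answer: -5799527341/25025 ≈ -2.3175e+5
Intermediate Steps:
l = 11/13 ≈ 0.84615
f(I) = 63/13 (f(I) = 4 + 11/13 = 63/13)
(-231773 + (o - 8)*f(-13)) + 101844/(-177100) = (-231773 + (13 - 8)*(63/13)) + 101844/(-177100) = (-231773 + 5*(63/13)) + 101844*(-1/177100) = (-231773 + 315/13) - 1107/1925 = -3012734/13 - 1107/1925 = -5799527341/25025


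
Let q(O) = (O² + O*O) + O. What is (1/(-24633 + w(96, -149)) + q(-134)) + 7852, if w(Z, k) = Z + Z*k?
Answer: 1694632829/38841 ≈ 43630.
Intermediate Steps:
q(O) = O + 2*O² (q(O) = (O² + O²) + O = 2*O² + O = O + 2*O²)
(1/(-24633 + w(96, -149)) + q(-134)) + 7852 = (1/(-24633 + 96*(1 - 149)) - 134*(1 + 2*(-134))) + 7852 = (1/(-24633 + 96*(-148)) - 134*(1 - 268)) + 7852 = (1/(-24633 - 14208) - 134*(-267)) + 7852 = (1/(-38841) + 35778) + 7852 = (-1/38841 + 35778) + 7852 = 1389653297/38841 + 7852 = 1694632829/38841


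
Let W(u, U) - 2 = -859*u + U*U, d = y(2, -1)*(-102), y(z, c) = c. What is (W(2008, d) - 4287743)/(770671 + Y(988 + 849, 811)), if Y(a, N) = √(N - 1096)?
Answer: -4625728412239/593933790526 + 6002209*I*√285/593933790526 ≈ -7.7883 + 0.00017061*I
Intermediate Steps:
Y(a, N) = √(-1096 + N)
d = 102 (d = -1*(-102) = 102)
W(u, U) = 2 + U² - 859*u (W(u, U) = 2 + (-859*u + U*U) = 2 + (-859*u + U²) = 2 + (U² - 859*u) = 2 + U² - 859*u)
(W(2008, d) - 4287743)/(770671 + Y(988 + 849, 811)) = ((2 + 102² - 859*2008) - 4287743)/(770671 + √(-1096 + 811)) = ((2 + 10404 - 1724872) - 4287743)/(770671 + √(-285)) = (-1714466 - 4287743)/(770671 + I*√285) = -6002209/(770671 + I*√285)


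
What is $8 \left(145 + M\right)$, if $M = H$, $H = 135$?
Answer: $2240$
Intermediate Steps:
$M = 135$
$8 \left(145 + M\right) = 8 \left(145 + 135\right) = 8 \cdot 280 = 2240$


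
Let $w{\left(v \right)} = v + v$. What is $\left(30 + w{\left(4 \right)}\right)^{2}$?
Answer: $1444$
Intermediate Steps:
$w{\left(v \right)} = 2 v$
$\left(30 + w{\left(4 \right)}\right)^{2} = \left(30 + 2 \cdot 4\right)^{2} = \left(30 + 8\right)^{2} = 38^{2} = 1444$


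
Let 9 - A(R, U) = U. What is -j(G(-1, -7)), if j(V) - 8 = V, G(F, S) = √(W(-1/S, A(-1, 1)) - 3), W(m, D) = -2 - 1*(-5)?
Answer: -8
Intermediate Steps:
A(R, U) = 9 - U
W(m, D) = 3 (W(m, D) = -2 + 5 = 3)
G(F, S) = 0 (G(F, S) = √(3 - 3) = √0 = 0)
j(V) = 8 + V
-j(G(-1, -7)) = -(8 + 0) = -1*8 = -8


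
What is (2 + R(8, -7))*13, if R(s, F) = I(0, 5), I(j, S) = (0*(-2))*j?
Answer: 26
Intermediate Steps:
I(j, S) = 0 (I(j, S) = 0*j = 0)
R(s, F) = 0
(2 + R(8, -7))*13 = (2 + 0)*13 = 2*13 = 26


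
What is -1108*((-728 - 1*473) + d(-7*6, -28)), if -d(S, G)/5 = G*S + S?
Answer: 7613068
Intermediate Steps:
d(S, G) = -5*S - 5*G*S (d(S, G) = -5*(G*S + S) = -5*(S + G*S) = -5*S - 5*G*S)
-1108*((-728 - 1*473) + d(-7*6, -28)) = -1108*((-728 - 1*473) - 5*(-7*6)*(1 - 28)) = -1108*((-728 - 473) - 5*(-42)*(-27)) = -1108*(-1201 - 5670) = -1108*(-6871) = 7613068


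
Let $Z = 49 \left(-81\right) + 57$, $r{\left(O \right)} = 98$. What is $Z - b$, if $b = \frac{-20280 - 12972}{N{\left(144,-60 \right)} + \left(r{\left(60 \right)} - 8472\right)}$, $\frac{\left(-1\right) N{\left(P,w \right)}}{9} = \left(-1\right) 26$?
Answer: $- \frac{7969233}{2035} \approx -3916.1$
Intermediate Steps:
$N{\left(P,w \right)} = 234$ ($N{\left(P,w \right)} = - 9 \left(\left(-1\right) 26\right) = \left(-9\right) \left(-26\right) = 234$)
$Z = -3912$ ($Z = -3969 + 57 = -3912$)
$b = \frac{8313}{2035}$ ($b = \frac{-20280 - 12972}{234 + \left(98 - 8472\right)} = - \frac{33252}{234 + \left(98 - 8472\right)} = - \frac{33252}{234 - 8374} = - \frac{33252}{-8140} = \left(-33252\right) \left(- \frac{1}{8140}\right) = \frac{8313}{2035} \approx 4.085$)
$Z - b = -3912 - \frac{8313}{2035} = - \frac{7969233}{2035}$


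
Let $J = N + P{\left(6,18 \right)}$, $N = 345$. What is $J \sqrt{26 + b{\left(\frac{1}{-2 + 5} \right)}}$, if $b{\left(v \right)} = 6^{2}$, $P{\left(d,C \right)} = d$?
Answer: $351 \sqrt{62} \approx 2763.8$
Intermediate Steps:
$b{\left(v \right)} = 36$
$J = 351$ ($J = 345 + 6 = 351$)
$J \sqrt{26 + b{\left(\frac{1}{-2 + 5} \right)}} = 351 \sqrt{26 + 36} = 351 \sqrt{62}$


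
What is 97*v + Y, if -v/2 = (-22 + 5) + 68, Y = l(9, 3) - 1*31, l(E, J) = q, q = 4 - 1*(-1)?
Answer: -9920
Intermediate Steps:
q = 5 (q = 4 + 1 = 5)
l(E, J) = 5
Y = -26 (Y = 5 - 1*31 = 5 - 31 = -26)
v = -102 (v = -2*((-22 + 5) + 68) = -2*(-17 + 68) = -2*51 = -102)
97*v + Y = 97*(-102) - 26 = -9894 - 26 = -9920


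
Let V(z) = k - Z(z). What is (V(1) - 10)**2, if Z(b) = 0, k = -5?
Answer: 225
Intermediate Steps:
V(z) = -5 (V(z) = -5 - 1*0 = -5 + 0 = -5)
(V(1) - 10)**2 = (-5 - 10)**2 = (-15)**2 = 225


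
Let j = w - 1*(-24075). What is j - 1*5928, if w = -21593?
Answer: -3446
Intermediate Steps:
j = 2482 (j = -21593 - 1*(-24075) = -21593 + 24075 = 2482)
j - 1*5928 = 2482 - 1*5928 = 2482 - 5928 = -3446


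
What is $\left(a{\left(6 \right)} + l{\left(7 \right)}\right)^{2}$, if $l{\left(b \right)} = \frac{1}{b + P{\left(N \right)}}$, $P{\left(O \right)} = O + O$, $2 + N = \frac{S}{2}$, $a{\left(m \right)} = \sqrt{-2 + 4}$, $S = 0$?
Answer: $\frac{19}{9} + \frac{2 \sqrt{2}}{3} \approx 3.0539$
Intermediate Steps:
$a{\left(m \right)} = \sqrt{2}$
$N = -2$ ($N = -2 + \frac{0}{2} = -2 + 0 \cdot \frac{1}{2} = -2 + 0 = -2$)
$P{\left(O \right)} = 2 O$
$l{\left(b \right)} = \frac{1}{-4 + b}$ ($l{\left(b \right)} = \frac{1}{b + 2 \left(-2\right)} = \frac{1}{b - 4} = \frac{1}{-4 + b}$)
$\left(a{\left(6 \right)} + l{\left(7 \right)}\right)^{2} = \left(\sqrt{2} + \frac{1}{-4 + 7}\right)^{2} = \left(\sqrt{2} + \frac{1}{3}\right)^{2} = \left(\frac{1}{3} + \sqrt{2}\right)^{2}$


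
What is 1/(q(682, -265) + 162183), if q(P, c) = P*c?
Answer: -1/18547 ≈ -5.3917e-5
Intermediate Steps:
1/(q(682, -265) + 162183) = 1/(682*(-265) + 162183) = 1/(-180730 + 162183) = 1/(-18547) = -1/18547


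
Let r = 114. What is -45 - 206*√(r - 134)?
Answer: -45 - 412*I*√5 ≈ -45.0 - 921.26*I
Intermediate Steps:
-45 - 206*√(r - 134) = -45 - 206*√(114 - 134) = -45 - 412*I*√5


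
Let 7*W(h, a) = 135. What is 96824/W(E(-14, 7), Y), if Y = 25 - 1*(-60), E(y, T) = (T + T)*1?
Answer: 677768/135 ≈ 5020.5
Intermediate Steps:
E(y, T) = 2*T (E(y, T) = (2*T)*1 = 2*T)
Y = 85 (Y = 25 + 60 = 85)
W(h, a) = 135/7 (W(h, a) = (1/7)*135 = 135/7)
96824/W(E(-14, 7), Y) = 96824/(135/7) = 96824*(7/135) = 677768/135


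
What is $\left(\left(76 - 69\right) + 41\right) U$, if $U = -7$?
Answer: $-336$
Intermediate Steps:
$\left(\left(76 - 69\right) + 41\right) U = \left(\left(76 - 69\right) + 41\right) \left(-7\right) = \left(7 + 41\right) \left(-7\right) = 48 \left(-7\right) = -336$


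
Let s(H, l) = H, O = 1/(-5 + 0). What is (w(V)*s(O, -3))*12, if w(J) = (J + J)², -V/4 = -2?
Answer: -3072/5 ≈ -614.40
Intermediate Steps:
V = 8 (V = -4*(-2) = 8)
O = -⅕ (O = 1/(-5) = -⅕ ≈ -0.20000)
w(J) = 4*J² (w(J) = (2*J)² = 4*J²)
(w(V)*s(O, -3))*12 = ((4*8²)*(-⅕))*12 = ((4*64)*(-⅕))*12 = (256*(-⅕))*12 = -256/5*12 = -3072/5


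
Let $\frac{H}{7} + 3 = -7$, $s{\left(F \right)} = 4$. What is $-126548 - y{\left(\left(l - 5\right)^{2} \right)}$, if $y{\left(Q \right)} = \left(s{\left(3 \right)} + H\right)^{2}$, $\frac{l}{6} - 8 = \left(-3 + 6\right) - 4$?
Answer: $-130904$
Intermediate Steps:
$l = 42$ ($l = 48 + 6 \left(\left(-3 + 6\right) - 4\right) = 48 + 6 \left(3 - 4\right) = 48 + 6 \left(-1\right) = 48 - 6 = 42$)
$H = -70$ ($H = -21 + 7 \left(-7\right) = -21 - 49 = -70$)
$y{\left(Q \right)} = 4356$ ($y{\left(Q \right)} = \left(4 - 70\right)^{2} = \left(-66\right)^{2} = 4356$)
$-126548 - y{\left(\left(l - 5\right)^{2} \right)} = -126548 - 4356 = -130904$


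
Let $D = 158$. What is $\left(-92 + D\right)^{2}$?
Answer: $4356$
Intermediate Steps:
$\left(-92 + D\right)^{2} = \left(-92 + 158\right)^{2} = 66^{2} = 4356$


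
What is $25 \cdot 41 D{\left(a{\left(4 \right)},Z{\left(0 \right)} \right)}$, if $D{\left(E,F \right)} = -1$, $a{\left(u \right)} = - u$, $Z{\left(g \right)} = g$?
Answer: $-1025$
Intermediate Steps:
$25 \cdot 41 D{\left(a{\left(4 \right)},Z{\left(0 \right)} \right)} = 25 \cdot 41 \left(-1\right) = 1025 \left(-1\right) = -1025$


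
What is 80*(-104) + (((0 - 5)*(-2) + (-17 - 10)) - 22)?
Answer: -8359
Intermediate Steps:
80*(-104) + (((0 - 5)*(-2) + (-17 - 10)) - 22) = -8320 + ((-5*(-2) - 27) - 22) = -8320 + ((10 - 27) - 22) = -8320 + (-17 - 22) = -8320 - 39 = -8359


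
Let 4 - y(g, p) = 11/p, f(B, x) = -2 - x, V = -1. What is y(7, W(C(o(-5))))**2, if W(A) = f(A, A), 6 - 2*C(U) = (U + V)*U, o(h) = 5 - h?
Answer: 22201/1600 ≈ 13.876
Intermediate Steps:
C(U) = 3 - U*(-1 + U)/2 (C(U) = 3 - (U - 1)*U/2 = 3 - (-1 + U)*U/2 = 3 - U*(-1 + U)/2)
W(A) = -2 - A
y(g, p) = 4 - 11/p
y(7, W(C(o(-5))))**2 = (4 - 11/(-2 - (3 + (5 - 1*(-5))/2 - (5 - 1*(-5))**2/2)))**2 = (4 - 11/(-2 - (3 + (5 + 5)/2 - (5 + 5)**2/2)))**2 = (4 - 11/(-2 - (3 + (1/2)*10 - 1/2*10**2)))**2 = (4 - 11/(-2 - (3 + 5 - 1/2*100)))**2 = (4 - 11/(-2 - (3 + 5 - 50)))**2 = (4 - 11/(-2 - 1*(-42)))**2 = (4 - 11/(-2 + 42))**2 = (4 - 11/40)**2 = (149/40)**2 = 22201/1600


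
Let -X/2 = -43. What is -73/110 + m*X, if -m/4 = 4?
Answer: -151433/110 ≈ -1376.7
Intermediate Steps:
m = -16 (m = -4*4 = -16)
X = 86 (X = -2*(-43) = 86)
-73/110 + m*X = -73/110 - 16*86 = -73*1/110 - 1376 = -73/110 - 1376 = -151433/110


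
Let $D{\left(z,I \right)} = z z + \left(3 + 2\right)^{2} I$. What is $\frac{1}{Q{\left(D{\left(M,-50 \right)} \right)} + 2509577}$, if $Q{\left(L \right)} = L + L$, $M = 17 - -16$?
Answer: $\frac{1}{2509255} \approx 3.9852 \cdot 10^{-7}$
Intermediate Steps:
$M = 33$ ($M = 17 + 16 = 33$)
$D{\left(z,I \right)} = z^{2} + 25 I$ ($D{\left(z,I \right)} = z^{2} + 5^{2} I = z^{2} + 25 I$)
$Q{\left(L \right)} = 2 L$
$\frac{1}{Q{\left(D{\left(M,-50 \right)} \right)} + 2509577} = \frac{1}{2 \left(33^{2} + 25 \left(-50\right)\right) + 2509577} = \frac{1}{2 \left(1089 - 1250\right) + 2509577} = \frac{1}{2 \left(-161\right) + 2509577} = \frac{1}{-322 + 2509577} = \frac{1}{2509255}$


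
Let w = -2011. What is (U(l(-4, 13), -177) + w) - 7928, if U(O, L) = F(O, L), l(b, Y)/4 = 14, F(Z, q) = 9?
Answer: -9930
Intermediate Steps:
l(b, Y) = 56 (l(b, Y) = 4*14 = 56)
U(O, L) = 9
(U(l(-4, 13), -177) + w) - 7928 = (9 - 2011) - 7928 = -2002 - 7928 = -9930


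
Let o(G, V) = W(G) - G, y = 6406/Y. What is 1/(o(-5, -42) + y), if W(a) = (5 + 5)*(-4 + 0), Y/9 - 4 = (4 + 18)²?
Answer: -2196/73657 ≈ -0.029814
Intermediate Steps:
Y = 4392 (Y = 36 + 9*(4 + 18)² = 36 + 9*22² = 36 + 9*484 = 36 + 4356 = 4392)
W(a) = -40 (W(a) = 10*(-4) = -40)
y = 3203/2196 (y = 6406/4392 = 6406*(1/4392) = 3203/2196 ≈ 1.4586)
o(G, V) = -40 - G
1/(o(-5, -42) + y) = 1/((-40 - 1*(-5)) + 3203/2196) = 1/((-40 + 5) + 3203/2196) = 1/(-35 + 3203/2196) = 1/(-73657/2196) = -2196/73657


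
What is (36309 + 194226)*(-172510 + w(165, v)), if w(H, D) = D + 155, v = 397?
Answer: -39642337530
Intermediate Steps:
w(H, D) = 155 + D
(36309 + 194226)*(-172510 + w(165, v)) = (36309 + 194226)*(-172510 + (155 + 397)) = 230535*(-172510 + 552) = 230535*(-171958) = -39642337530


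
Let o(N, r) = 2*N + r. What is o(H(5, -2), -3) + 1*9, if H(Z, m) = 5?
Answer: 16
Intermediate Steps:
o(N, r) = r + 2*N
o(H(5, -2), -3) + 1*9 = (-3 + 2*5) + 1*9 = (-3 + 10) + 9 = 7 + 9 = 16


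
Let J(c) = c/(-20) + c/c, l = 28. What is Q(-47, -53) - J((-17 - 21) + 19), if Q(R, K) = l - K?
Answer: 1581/20 ≈ 79.050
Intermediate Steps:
Q(R, K) = 28 - K
J(c) = 1 - c/20 (J(c) = c*(-1/20) + 1 = -c/20 + 1 = 1 - c/20)
Q(-47, -53) - J((-17 - 21) + 19) = (28 - 1*(-53)) - (1 - ((-17 - 21) + 19)/20) = (28 + 53) - (1 - (-38 + 19)/20) = 81 - (1 - 1/20*(-19)) = 81 - (1 + 19/20) = 81 - 1*39/20 = 81 - 39/20 = 1581/20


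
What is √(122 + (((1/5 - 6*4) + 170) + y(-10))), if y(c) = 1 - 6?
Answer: 2*√1645/5 ≈ 16.223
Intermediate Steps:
y(c) = -5
√(122 + (((1/5 - 6*4) + 170) + y(-10))) = √(122 + (((1/5 - 6*4) + 170) - 5)) = √(122 + (((⅕ - 24) + 170) - 5)) = √(122 + ((-119/5 + 170) - 5)) = √(122 + (731/5 - 5)) = √(122 + 706/5) = √(1316/5) = 2*√1645/5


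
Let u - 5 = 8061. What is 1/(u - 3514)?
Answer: 1/4552 ≈ 0.00021968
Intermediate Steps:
u = 8066 (u = 5 + 8061 = 8066)
1/(u - 3514) = 1/(8066 - 3514) = 1/4552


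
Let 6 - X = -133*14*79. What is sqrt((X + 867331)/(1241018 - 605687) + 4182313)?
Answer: sqrt(187574709006800842)/211777 ≈ 2045.1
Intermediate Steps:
X = 147104 (X = 6 - (-133*14)*79 = 6 - (-1862)*79 = 6 - 1*(-147098) = 6 + 147098 = 147104)
sqrt((X + 867331)/(1241018 - 605687) + 4182313) = sqrt((147104 + 867331)/(1241018 - 605687) + 4182313) = sqrt(1014435/635331 + 4182313) = sqrt(1014435*(1/635331) + 4182313) = sqrt(338145/211777 + 4182313) = sqrt(885718038346/211777) = sqrt(187574709006800842)/211777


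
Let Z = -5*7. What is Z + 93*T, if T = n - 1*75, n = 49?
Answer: -2453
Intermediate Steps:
Z = -35
T = -26 (T = 49 - 1*75 = 49 - 75 = -26)
Z + 93*T = -35 + 93*(-26) = -35 - 2418 = -2453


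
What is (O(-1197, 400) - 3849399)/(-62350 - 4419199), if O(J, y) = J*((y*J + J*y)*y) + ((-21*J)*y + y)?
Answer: -458505085801/4481549 ≈ -1.0231e+5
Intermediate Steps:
O(J, y) = y - 21*J*y + 2*J²*y² (O(J, y) = J*((J*y + J*y)*y) + (-21*J*y + y) = J*((2*J*y)*y) + (y - 21*J*y) = J*(2*J*y²) + (y - 21*J*y) = 2*J²*y² + (y - 21*J*y) = y - 21*J*y + 2*J²*y²)
(O(-1197, 400) - 3849399)/(-62350 - 4419199) = (400*(1 - 21*(-1197) + 2*400*(-1197)²) - 3849399)/(-62350 - 4419199) = (400*(1 + 25137 + 2*400*1432809) - 3849399)/(-4481549) = (400*(1 + 25137 + 1146247200) - 3849399)*(-1/4481549) = (400*1146272338 - 3849399)*(-1/4481549) = (458508935200 - 3849399)*(-1/4481549) = 458505085801*(-1/4481549) = -458505085801/4481549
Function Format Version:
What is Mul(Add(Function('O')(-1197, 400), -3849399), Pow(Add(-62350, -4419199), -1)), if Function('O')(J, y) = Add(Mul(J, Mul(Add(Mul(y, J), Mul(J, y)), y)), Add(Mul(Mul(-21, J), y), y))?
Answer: Rational(-458505085801, 4481549) ≈ -1.0231e+5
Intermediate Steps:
Function('O')(J, y) = Add(y, Mul(-21, J, y), Mul(2, Pow(J, 2), Pow(y, 2))) (Function('O')(J, y) = Add(Mul(J, Mul(Add(Mul(J, y), Mul(J, y)), y)), Add(Mul(-21, J, y), y)) = Add(Mul(J, Mul(Mul(2, J, y), y)), Add(y, Mul(-21, J, y))) = Add(Mul(J, Mul(2, J, Pow(y, 2))), Add(y, Mul(-21, J, y))) = Add(Mul(2, Pow(J, 2), Pow(y, 2)), Add(y, Mul(-21, J, y))) = Add(y, Mul(-21, J, y), Mul(2, Pow(J, 2), Pow(y, 2))))
Mul(Add(Function('O')(-1197, 400), -3849399), Pow(Add(-62350, -4419199), -1)) = Mul(Add(Mul(400, Add(1, Mul(-21, -1197), Mul(2, 400, Pow(-1197, 2)))), -3849399), Pow(Add(-62350, -4419199), -1)) = Mul(Add(Mul(400, Add(1, 25137, Mul(2, 400, 1432809))), -3849399), Pow(-4481549, -1)) = Mul(Add(Mul(400, Add(1, 25137, 1146247200)), -3849399), Rational(-1, 4481549)) = Mul(Add(Mul(400, 1146272338), -3849399), Rational(-1, 4481549)) = Mul(Add(458508935200, -3849399), Rational(-1, 4481549)) = Mul(458505085801, Rational(-1, 4481549)) = Rational(-458505085801, 4481549)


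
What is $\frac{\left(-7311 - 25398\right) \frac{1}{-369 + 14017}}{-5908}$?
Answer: $\frac{32709}{80632384} \approx 0.00040566$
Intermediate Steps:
$\frac{\left(-7311 - 25398\right) \frac{1}{-369 + 14017}}{-5908} = - \frac{32709}{13648} \left(- \frac{1}{5908}\right) = \left(-32709\right) \frac{1}{13648} \left(- \frac{1}{5908}\right) = \left(- \frac{32709}{13648}\right) \left(- \frac{1}{5908}\right) = \frac{32709}{80632384}$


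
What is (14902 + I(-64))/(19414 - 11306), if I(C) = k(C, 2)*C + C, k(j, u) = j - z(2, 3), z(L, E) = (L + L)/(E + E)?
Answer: 28465/12162 ≈ 2.3405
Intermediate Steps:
z(L, E) = L/E (z(L, E) = (2*L)/((2*E)) = (2*L)*(1/(2*E)) = L/E)
k(j, u) = -⅔ + j (k(j, u) = j - 2/3 = j - 1*⅔ = j - ⅔ = -⅔ + j)
I(C) = C + C*(-⅔ + C) (I(C) = (-⅔ + C)*C + C = C*(-⅔ + C) + C = C + C*(-⅔ + C))
(14902 + I(-64))/(19414 - 11306) = (14902 - 64*(⅓ - 64))/(19414 - 11306) = (14902 - 64*(-191/3))/8108 = (14902 + 12224/3)*(1/8108) = (56930/3)*(1/8108) = 28465/12162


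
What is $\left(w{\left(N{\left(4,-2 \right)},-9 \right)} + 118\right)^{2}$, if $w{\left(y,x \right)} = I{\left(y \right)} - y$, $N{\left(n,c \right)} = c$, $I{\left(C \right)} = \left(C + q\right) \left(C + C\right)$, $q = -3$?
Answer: $19600$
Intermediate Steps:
$I{\left(C \right)} = 2 C \left(-3 + C\right)$ ($I{\left(C \right)} = \left(C - 3\right) \left(C + C\right) = \left(-3 + C\right) 2 C = 2 C \left(-3 + C\right)$)
$w{\left(y,x \right)} = - y + 2 y \left(-3 + y\right)$ ($w{\left(y,x \right)} = 2 y \left(-3 + y\right) - y = - y + 2 y \left(-3 + y\right)$)
$\left(w{\left(N{\left(4,-2 \right)},-9 \right)} + 118\right)^{2} = \left(- 2 \left(-7 + 2 \left(-2\right)\right) + 118\right)^{2} = \left(- 2 \left(-7 - 4\right) + 118\right)^{2} = \left(\left(-2\right) \left(-11\right) + 118\right)^{2} = \left(22 + 118\right)^{2} = 140^{2} = 19600$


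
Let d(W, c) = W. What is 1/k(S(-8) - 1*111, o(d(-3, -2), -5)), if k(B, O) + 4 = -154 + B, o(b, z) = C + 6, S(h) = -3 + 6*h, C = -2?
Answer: -1/320 ≈ -0.0031250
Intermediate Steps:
o(b, z) = 4 (o(b, z) = -2 + 6 = 4)
k(B, O) = -158 + B (k(B, O) = -4 + (-154 + B) = -158 + B)
1/k(S(-8) - 1*111, o(d(-3, -2), -5)) = 1/(-158 + ((-3 + 6*(-8)) - 1*111)) = 1/(-158 + ((-3 - 48) - 111)) = 1/(-158 + (-51 - 111)) = 1/(-158 - 162) = 1/(-320) = -1/320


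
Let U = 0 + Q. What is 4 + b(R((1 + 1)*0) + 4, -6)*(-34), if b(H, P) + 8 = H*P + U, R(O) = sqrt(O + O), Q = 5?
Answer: 922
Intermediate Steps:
R(O) = sqrt(2)*sqrt(O) (R(O) = sqrt(2*O) = sqrt(2)*sqrt(O))
U = 5 (U = 0 + 5 = 5)
b(H, P) = -3 + H*P (b(H, P) = -8 + (H*P + 5) = -8 + (5 + H*P) = -3 + H*P)
4 + b(R((1 + 1)*0) + 4, -6)*(-34) = 4 + (-3 + (sqrt(2)*sqrt((1 + 1)*0) + 4)*(-6))*(-34) = 4 + (-3 + (sqrt(2)*sqrt(2*0) + 4)*(-6))*(-34) = 4 + (-3 + (sqrt(2)*sqrt(0) + 4)*(-6))*(-34) = 4 + (-3 + (sqrt(2)*0 + 4)*(-6))*(-34) = 4 + (-3 + (0 + 4)*(-6))*(-34) = 4 + (-3 + 4*(-6))*(-34) = 4 + (-3 - 24)*(-34) = 4 - 27*(-34) = 4 + 918 = 922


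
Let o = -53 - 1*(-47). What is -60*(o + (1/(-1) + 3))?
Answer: 240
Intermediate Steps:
o = -6 (o = -53 + 47 = -6)
-60*(o + (1/(-1) + 3)) = -60*(-6 + (1/(-1) + 3)) = -60*(-6 + (1*(-1) + 3)) = -60*(-6 + (-1 + 3)) = -60*(-6 + 2) = -60*(-4) = 240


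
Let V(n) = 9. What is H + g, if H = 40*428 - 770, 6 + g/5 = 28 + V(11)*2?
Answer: 16550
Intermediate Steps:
g = 200 (g = -30 + 5*(28 + 9*2) = -30 + 5*(28 + 18) = -30 + 5*46 = -30 + 230 = 200)
H = 16350 (H = 17120 - 770 = 16350)
H + g = 16350 + 200 = 16550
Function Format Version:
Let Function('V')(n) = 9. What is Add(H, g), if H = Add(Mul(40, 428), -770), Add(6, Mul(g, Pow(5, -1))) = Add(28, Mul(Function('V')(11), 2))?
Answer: 16550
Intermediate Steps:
g = 200 (g = Add(-30, Mul(5, Add(28, Mul(9, 2)))) = Add(-30, Mul(5, Add(28, 18))) = Add(-30, Mul(5, 46)) = Add(-30, 230) = 200)
H = 16350 (H = Add(17120, -770) = 16350)
Add(H, g) = Add(16350, 200) = 16550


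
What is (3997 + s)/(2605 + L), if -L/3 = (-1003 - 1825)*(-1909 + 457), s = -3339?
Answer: -658/12316163 ≈ -5.3426e-5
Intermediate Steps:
L = -12318768 (L = -3*(-1003 - 1825)*(-1909 + 457) = -(-8484)*(-1452) = -3*4106256 = -12318768)
(3997 + s)/(2605 + L) = (3997 - 3339)/(2605 - 12318768) = 658/(-12316163) = 658*(-1/12316163) = -658/12316163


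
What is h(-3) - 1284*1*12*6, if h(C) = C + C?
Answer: -92454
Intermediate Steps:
h(C) = 2*C
h(-3) - 1284*1*12*6 = 2*(-3) - 1284*1*12*6 = -6 - 15408*6 = -6 - 1284*72 = -6 - 92448 = -92454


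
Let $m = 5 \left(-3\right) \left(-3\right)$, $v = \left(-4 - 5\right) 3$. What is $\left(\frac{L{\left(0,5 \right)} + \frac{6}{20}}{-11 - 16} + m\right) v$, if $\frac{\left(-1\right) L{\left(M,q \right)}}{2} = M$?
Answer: $- \frac{12147}{10} \approx -1214.7$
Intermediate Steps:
$L{\left(M,q \right)} = - 2 M$
$v = -27$ ($v = \left(-9\right) 3 = -27$)
$m = 45$ ($m = \left(-15\right) \left(-3\right) = 45$)
$\left(\frac{L{\left(0,5 \right)} + \frac{6}{20}}{-11 - 16} + m\right) v = \left(\frac{\left(-2\right) 0 + \frac{6}{20}}{-11 - 16} + 45\right) \left(-27\right) = \left(\frac{0 + 6 \cdot \frac{1}{20}}{-27} + 45\right) \left(-27\right) = \left(\left(0 + \frac{3}{10}\right) \left(- \frac{1}{27}\right) + 45\right) \left(-27\right) = \left(\frac{3}{10} \left(- \frac{1}{27}\right) + 45\right) \left(-27\right) = \left(- \frac{1}{90} + 45\right) \left(-27\right) = \frac{4049}{90} \left(-27\right) = - \frac{12147}{10}$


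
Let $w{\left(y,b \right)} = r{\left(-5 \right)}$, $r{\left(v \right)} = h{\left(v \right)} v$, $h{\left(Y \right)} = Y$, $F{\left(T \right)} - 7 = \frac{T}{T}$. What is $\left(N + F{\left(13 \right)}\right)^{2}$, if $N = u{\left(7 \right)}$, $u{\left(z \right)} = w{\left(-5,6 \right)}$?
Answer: $1089$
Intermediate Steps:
$F{\left(T \right)} = 8$ ($F{\left(T \right)} = 7 + \frac{T}{T} = 7 + 1 = 8$)
$r{\left(v \right)} = v^{2}$ ($r{\left(v \right)} = v v = v^{2}$)
$w{\left(y,b \right)} = 25$ ($w{\left(y,b \right)} = \left(-5\right)^{2} = 25$)
$u{\left(z \right)} = 25$
$N = 25$
$\left(N + F{\left(13 \right)}\right)^{2} = \left(25 + 8\right)^{2} = 33^{2} = 1089$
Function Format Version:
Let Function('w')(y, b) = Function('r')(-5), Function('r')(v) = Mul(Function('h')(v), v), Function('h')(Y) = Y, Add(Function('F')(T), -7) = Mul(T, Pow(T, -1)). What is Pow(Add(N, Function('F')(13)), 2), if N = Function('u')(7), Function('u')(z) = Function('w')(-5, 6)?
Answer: 1089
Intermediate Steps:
Function('F')(T) = 8 (Function('F')(T) = Add(7, Mul(T, Pow(T, -1))) = Add(7, 1) = 8)
Function('r')(v) = Pow(v, 2) (Function('r')(v) = Mul(v, v) = Pow(v, 2))
Function('w')(y, b) = 25 (Function('w')(y, b) = Pow(-5, 2) = 25)
Function('u')(z) = 25
N = 25
Pow(Add(N, Function('F')(13)), 2) = Pow(Add(25, 8), 2) = Pow(33, 2) = 1089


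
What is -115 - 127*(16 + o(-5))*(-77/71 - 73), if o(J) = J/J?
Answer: 11348175/71 ≈ 1.5983e+5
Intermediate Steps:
o(J) = 1
-115 - 127*(16 + o(-5))*(-77/71 - 73) = -115 - 127*(16 + 1)*(-77/71 - 73) = -115 - 2159*(-77*1/71 - 73) = -115 - 2159*(-77/71 - 73) = -115 - 2159*(-5260)/71 = -115 - 127*(-89420/71) = -115 + 11356340/71 = 11348175/71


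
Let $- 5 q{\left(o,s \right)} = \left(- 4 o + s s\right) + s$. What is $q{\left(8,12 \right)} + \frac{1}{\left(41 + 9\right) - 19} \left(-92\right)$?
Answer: $- \frac{4304}{155} \approx -27.768$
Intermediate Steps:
$q{\left(o,s \right)} = - \frac{s}{5} - \frac{s^{2}}{5} + \frac{4 o}{5}$ ($q{\left(o,s \right)} = - \frac{\left(- 4 o + s s\right) + s}{5} = - \frac{\left(- 4 o + s^{2}\right) + s}{5} = - \frac{\left(s^{2} - 4 o\right) + s}{5} = - \frac{s + s^{2} - 4 o}{5} = - \frac{s}{5} - \frac{s^{2}}{5} + \frac{4 o}{5}$)
$q{\left(8,12 \right)} + \frac{1}{\left(41 + 9\right) - 19} \left(-92\right) = \left(\left(- \frac{1}{5}\right) 12 - \frac{12^{2}}{5} + \frac{4}{5} \cdot 8\right) + \frac{1}{\left(41 + 9\right) - 19} \left(-92\right) = \left(- \frac{12}{5} - \frac{144}{5} + \frac{32}{5}\right) + \frac{1}{50 - 19} \left(-92\right) = \left(- \frac{12}{5} - \frac{144}{5} + \frac{32}{5}\right) + \frac{1}{31} \left(-92\right) = - \frac{124}{5} + \frac{1}{31} \left(-92\right) = - \frac{124}{5} - \frac{92}{31} = - \frac{4304}{155}$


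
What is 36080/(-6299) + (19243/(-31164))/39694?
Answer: -6375991498991/1113144716712 ≈ -5.7279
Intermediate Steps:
36080/(-6299) + (19243/(-31164))/39694 = 36080*(-1/6299) + (19243*(-1/31164))*(1/39694) = -36080/6299 - 2749/4452*1/39694 = -36080/6299 - 2749/176717688 = -6375991498991/1113144716712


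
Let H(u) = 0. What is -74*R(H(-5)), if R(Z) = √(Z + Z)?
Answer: 0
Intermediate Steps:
R(Z) = √2*√Z (R(Z) = √(2*Z) = √2*√Z)
-74*R(H(-5)) = -74*√2*√0 = -74*√2*0 = -74*0 = 0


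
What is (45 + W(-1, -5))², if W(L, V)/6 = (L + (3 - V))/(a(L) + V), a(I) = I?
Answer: 1444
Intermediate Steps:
W(L, V) = 6*(3 + L - V)/(L + V) (W(L, V) = 6*((L + (3 - V))/(L + V)) = 6*((3 + L - V)/(L + V)) = 6*(3 + L - V)/(L + V))
(45 + W(-1, -5))² = (45 + 6*(3 - 1 - 1*(-5))/(-1 - 5))² = (45 + 6*(3 - 1 + 5)/(-6))² = (45 + 6*(-⅙)*7)² = (45 - 7)² = 38² = 1444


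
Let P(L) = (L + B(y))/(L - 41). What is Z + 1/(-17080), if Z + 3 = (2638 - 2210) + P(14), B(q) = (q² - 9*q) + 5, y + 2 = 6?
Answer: 196010053/461160 ≈ 425.04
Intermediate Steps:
y = 4 (y = -2 + 6 = 4)
B(q) = 5 + q² - 9*q
P(L) = (-15 + L)/(-41 + L) (P(L) = (L + (5 + 4² - 9*4))/(L - 41) = (L + (5 + 16 - 36))/(-41 + L) = (L - 15)/(-41 + L) = (-15 + L)/(-41 + L))
Z = 11476/27 (Z = -3 + ((2638 - 2210) + (-15 + 14)/(-41 + 14)) = -3 + (428 - 1/(-27)) = -3 + (428 - 1/27*(-1)) = -3 + (428 + 1/27) = -3 + 11557/27 = 11476/27 ≈ 425.04)
Z + 1/(-17080) = 11476/27 + 1/(-17080) = 11476/27 - 1/17080 = 196010053/461160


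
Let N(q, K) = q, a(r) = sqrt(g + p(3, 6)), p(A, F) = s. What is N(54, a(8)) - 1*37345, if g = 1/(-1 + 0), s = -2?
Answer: -37291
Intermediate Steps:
p(A, F) = -2
g = -1 (g = 1/(-1) = -1)
a(r) = I*sqrt(3) (a(r) = sqrt(-1 - 2) = sqrt(-3) = I*sqrt(3))
N(54, a(8)) - 1*37345 = 54 - 1*37345 = 54 - 37345 = -37291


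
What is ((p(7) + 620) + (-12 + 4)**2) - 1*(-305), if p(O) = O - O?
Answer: 989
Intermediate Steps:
p(O) = 0
((p(7) + 620) + (-12 + 4)**2) - 1*(-305) = ((0 + 620) + (-12 + 4)**2) - 1*(-305) = (620 + (-8)**2) + 305 = (620 + 64) + 305 = 684 + 305 = 989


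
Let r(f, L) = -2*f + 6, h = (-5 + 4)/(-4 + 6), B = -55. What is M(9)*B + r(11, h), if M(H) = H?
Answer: -511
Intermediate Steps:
h = -½ (h = -1/2 = -1*½ = -½ ≈ -0.50000)
r(f, L) = 6 - 2*f
M(9)*B + r(11, h) = 9*(-55) + (6 - 2*11) = -495 + (6 - 22) = -495 - 16 = -511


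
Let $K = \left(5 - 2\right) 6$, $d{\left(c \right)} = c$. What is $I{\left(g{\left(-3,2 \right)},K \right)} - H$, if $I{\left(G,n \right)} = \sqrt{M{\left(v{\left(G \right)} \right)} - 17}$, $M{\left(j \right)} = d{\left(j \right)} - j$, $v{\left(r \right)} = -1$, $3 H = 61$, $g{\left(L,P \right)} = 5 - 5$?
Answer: $- \frac{61}{3} + i \sqrt{17} \approx -20.333 + 4.1231 i$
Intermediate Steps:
$g{\left(L,P \right)} = 0$ ($g{\left(L,P \right)} = 5 - 5 = 0$)
$H = \frac{61}{3}$ ($H = \frac{1}{3} \cdot 61 = \frac{61}{3} \approx 20.333$)
$K = 18$ ($K = 3 \cdot 6 = 18$)
$M{\left(j \right)} = 0$ ($M{\left(j \right)} = j - j = 0$)
$I{\left(G,n \right)} = i \sqrt{17}$ ($I{\left(G,n \right)} = \sqrt{0 - 17} = \sqrt{-17} = i \sqrt{17}$)
$I{\left(g{\left(-3,2 \right)},K \right)} - H = i \sqrt{17} - \frac{61}{3} = - \frac{61}{3} + i \sqrt{17}$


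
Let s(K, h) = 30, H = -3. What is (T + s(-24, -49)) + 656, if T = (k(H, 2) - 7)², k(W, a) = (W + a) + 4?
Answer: 702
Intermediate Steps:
k(W, a) = 4 + W + a
T = 16 (T = ((4 - 3 + 2) - 7)² = (3 - 7)² = (-4)² = 16)
(T + s(-24, -49)) + 656 = (16 + 30) + 656 = 46 + 656 = 702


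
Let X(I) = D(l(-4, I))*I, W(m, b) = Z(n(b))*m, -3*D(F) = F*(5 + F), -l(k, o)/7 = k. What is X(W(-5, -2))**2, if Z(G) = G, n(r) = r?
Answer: 9486400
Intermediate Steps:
l(k, o) = -7*k
D(F) = -F*(5 + F)/3
W(m, b) = b*m
X(I) = -308*I (X(I) = (-(-7*(-4))*(5 - 7*(-4))/3)*I = (-1/3*28*(5 + 28))*I = (-1/3*28*33)*I = -308*I)
X(W(-5, -2))**2 = (-(-616)*(-5))**2 = (-308*10)**2 = (-3080)**2 = 9486400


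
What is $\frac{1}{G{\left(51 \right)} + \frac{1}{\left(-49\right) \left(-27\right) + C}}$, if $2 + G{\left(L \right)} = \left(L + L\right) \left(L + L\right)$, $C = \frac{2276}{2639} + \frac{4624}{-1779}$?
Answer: $\frac{6203041531}{64524042700243} \approx 9.6135 \cdot 10^{-5}$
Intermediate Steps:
$C = - \frac{8153732}{4694781}$ ($C = 2276 \cdot \frac{1}{2639} + 4624 \left(- \frac{1}{1779}\right) = \frac{2276}{2639} - \frac{4624}{1779} = - \frac{8153732}{4694781} \approx -1.7368$)
$G{\left(L \right)} = -2 + 4 L^{2}$ ($G{\left(L \right)} = -2 + \left(L + L\right) \left(L + L\right) = -2 + 2 L 2 L = -2 + 4 L^{2}$)
$\frac{1}{G{\left(51 \right)} + \frac{1}{\left(-49\right) \left(-27\right) + C}} = \frac{1}{\left(-2 + 4 \cdot 51^{2}\right) + \frac{1}{\left(-49\right) \left(-27\right) - \frac{8153732}{4694781}}} = \frac{1}{\left(-2 + 4 \cdot 2601\right) + \frac{1}{1323 - \frac{8153732}{4694781}}} = \frac{1}{\left(-2 + 10404\right) + \frac{1}{\frac{6203041531}{4694781}}} = \frac{1}{10402 + \frac{4694781}{6203041531}} = \frac{1}{\frac{64524042700243}{6203041531}} = \frac{6203041531}{64524042700243}$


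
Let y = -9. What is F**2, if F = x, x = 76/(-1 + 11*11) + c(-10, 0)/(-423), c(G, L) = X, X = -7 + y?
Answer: 8059921/17892900 ≈ 0.45045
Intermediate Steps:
X = -16 (X = -7 - 9 = -16)
c(G, L) = -16
x = 2839/4230 (x = 76/(-1 + 11*11) - 16/(-423) = 76/(-1 + 121) - 16*(-1/423) = 76/120 + 16/423 = 76*(1/120) + 16/423 = 19/30 + 16/423 = 2839/4230 ≈ 0.67116)
F = 2839/4230 ≈ 0.67116
F**2 = (2839/4230)**2 = 8059921/17892900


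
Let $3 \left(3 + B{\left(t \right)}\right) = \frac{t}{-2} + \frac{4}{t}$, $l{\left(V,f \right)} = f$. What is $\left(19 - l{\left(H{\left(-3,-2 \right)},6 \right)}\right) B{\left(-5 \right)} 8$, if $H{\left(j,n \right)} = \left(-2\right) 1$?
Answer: $- \frac{3796}{15} \approx -253.07$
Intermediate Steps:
$H{\left(j,n \right)} = -2$
$B{\left(t \right)} = -3 - \frac{t}{6} + \frac{4}{3 t}$ ($B{\left(t \right)} = -3 + \frac{\frac{t}{-2} + \frac{4}{t}}{3} = -3 + \frac{t \left(- \frac{1}{2}\right) + \frac{4}{t}}{3} = -3 + \frac{- \frac{t}{2} + \frac{4}{t}}{3} = -3 + \frac{\frac{4}{t} - \frac{t}{2}}{3} = -3 - \left(- \frac{4}{3 t} + \frac{t}{6}\right) = -3 - \frac{t}{6} + \frac{4}{3 t}$)
$\left(19 - l{\left(H{\left(-3,-2 \right)},6 \right)}\right) B{\left(-5 \right)} 8 = \left(19 - 6\right) \frac{8 - - 5 \left(18 - 5\right)}{6 \left(-5\right)} 8 = \left(19 - 6\right) \frac{1}{6} \left(- \frac{1}{5}\right) \left(8 - \left(-5\right) 13\right) 8 = 13 \cdot \frac{1}{6} \left(- \frac{1}{5}\right) \left(8 + 65\right) 8 = 13 \cdot \frac{1}{6} \left(- \frac{1}{5}\right) 73 \cdot 8 = 13 \left(- \frac{73}{30}\right) 8 = \left(- \frac{949}{30}\right) 8 = - \frac{3796}{15}$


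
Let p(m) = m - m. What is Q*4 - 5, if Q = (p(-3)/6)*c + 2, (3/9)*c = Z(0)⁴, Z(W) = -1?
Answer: 3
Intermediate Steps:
p(m) = 0
c = 3 (c = 3*(-1)⁴ = 3*1 = 3)
Q = 2 (Q = (0/6)*3 + 2 = (0*(⅙))*3 + 2 = 0*3 + 2 = 0 + 2 = 2)
Q*4 - 5 = 2*4 - 5 = 8 - 5 = 3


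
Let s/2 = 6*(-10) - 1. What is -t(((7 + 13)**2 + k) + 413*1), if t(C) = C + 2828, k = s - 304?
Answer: -3215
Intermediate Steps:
s = -122 (s = 2*(6*(-10) - 1) = 2*(-60 - 1) = 2*(-61) = -122)
k = -426 (k = -122 - 304 = -426)
t(C) = 2828 + C
-t(((7 + 13)**2 + k) + 413*1) = -(2828 + (((7 + 13)**2 - 426) + 413*1)) = -(2828 + ((20**2 - 426) + 413)) = -(2828 + ((400 - 426) + 413)) = -(2828 + (-26 + 413)) = -(2828 + 387) = -1*3215 = -3215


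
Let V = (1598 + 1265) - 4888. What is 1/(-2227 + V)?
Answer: -1/4252 ≈ -0.00023518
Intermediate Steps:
V = -2025 (V = 2863 - 4888 = -2025)
1/(-2227 + V) = 1/(-2227 - 2025) = 1/(-4252) = -1/4252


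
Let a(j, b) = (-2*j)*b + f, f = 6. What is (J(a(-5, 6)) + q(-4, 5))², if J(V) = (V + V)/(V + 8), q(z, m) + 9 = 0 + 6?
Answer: 2025/1369 ≈ 1.4792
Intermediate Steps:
q(z, m) = -3 (q(z, m) = -9 + (0 + 6) = -9 + 6 = -3)
a(j, b) = 6 - 2*b*j (a(j, b) = (-2*j)*b + 6 = -2*b*j + 6 = 6 - 2*b*j)
J(V) = 2*V/(8 + V) (J(V) = (2*V)/(8 + V) = 2*V/(8 + V))
(J(a(-5, 6)) + q(-4, 5))² = (2*(6 - 2*6*(-5))/(8 + (6 - 2*6*(-5))) - 3)² = (2*(6 + 60)/(8 + (6 + 60)) - 3)² = (2*66/(8 + 66) - 3)² = (2*66/74 - 3)² = (2*66*(1/74) - 3)² = (66/37 - 3)² = (-45/37)² = 2025/1369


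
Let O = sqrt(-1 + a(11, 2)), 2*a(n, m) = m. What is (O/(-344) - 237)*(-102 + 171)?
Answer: -16353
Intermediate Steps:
a(n, m) = m/2
O = 0 (O = sqrt(-1 + (1/2)*2) = sqrt(-1 + 1) = sqrt(0) = 0)
(O/(-344) - 237)*(-102 + 171) = (0/(-344) - 237)*(-102 + 171) = (0*(-1/344) - 237)*69 = (0 - 237)*69 = -237*69 = -16353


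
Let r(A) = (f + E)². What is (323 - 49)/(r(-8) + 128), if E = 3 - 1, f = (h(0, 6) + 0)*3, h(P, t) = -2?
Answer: 137/72 ≈ 1.9028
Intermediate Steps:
f = -6 (f = (-2 + 0)*3 = -2*3 = -6)
E = 2
r(A) = 16 (r(A) = (-6 + 2)² = (-4)² = 16)
(323 - 49)/(r(-8) + 128) = (323 - 49)/(16 + 128) = 274/144 = 274*(1/144) = 137/72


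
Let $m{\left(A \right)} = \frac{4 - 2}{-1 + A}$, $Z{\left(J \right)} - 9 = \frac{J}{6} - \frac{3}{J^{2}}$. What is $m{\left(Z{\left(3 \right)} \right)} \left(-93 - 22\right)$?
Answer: $- \frac{1380}{49} \approx -28.163$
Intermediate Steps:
$Z{\left(J \right)} = 9 - \frac{3}{J^{2}} + \frac{J}{6}$ ($Z{\left(J \right)} = 9 + \left(\frac{J}{6} - \frac{3}{J^{2}}\right) = 9 + \left(- \frac{3}{J^{2}} + \frac{J}{6}\right) = 9 - \frac{3}{J^{2}} + \frac{J}{6}$)
$m{\left(A \right)} = \frac{2}{-1 + A}$
$m{\left(Z{\left(3 \right)} \right)} \left(-93 - 22\right) = \frac{2}{-1 + \left(9 - \frac{3}{9} + \frac{1}{6} \cdot 3\right)} \left(-93 - 22\right) = \frac{2}{-1 + \left(9 - \frac{1}{3} + \frac{1}{2}\right)} \left(-115\right) = \frac{2}{-1 + \frac{55}{6}} \left(-115\right) = \frac{2}{\frac{49}{6}} \left(-115\right) = 2 \cdot \frac{6}{49} \left(-115\right) = \frac{12}{49} \left(-115\right) = - \frac{1380}{49}$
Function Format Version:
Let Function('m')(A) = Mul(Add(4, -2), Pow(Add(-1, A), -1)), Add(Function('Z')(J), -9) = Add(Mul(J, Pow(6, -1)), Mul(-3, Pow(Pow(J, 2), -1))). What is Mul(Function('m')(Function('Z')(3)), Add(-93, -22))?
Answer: Rational(-1380, 49) ≈ -28.163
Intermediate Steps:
Function('Z')(J) = Add(9, Mul(-3, Pow(J, -2)), Mul(Rational(1, 6), J)) (Function('Z')(J) = Add(9, Add(Mul(J, Pow(6, -1)), Mul(-3, Pow(Pow(J, 2), -1)))) = Add(9, Add(Mul(J, Rational(1, 6)), Mul(-3, Pow(J, -2)))) = Add(9, Add(Mul(Rational(1, 6), J), Mul(-3, Pow(J, -2)))) = Add(9, Add(Mul(-3, Pow(J, -2)), Mul(Rational(1, 6), J))) = Add(9, Mul(-3, Pow(J, -2)), Mul(Rational(1, 6), J)))
Function('m')(A) = Mul(2, Pow(Add(-1, A), -1))
Mul(Function('m')(Function('Z')(3)), Add(-93, -22)) = Mul(Mul(2, Pow(Add(-1, Add(9, Mul(-3, Pow(3, -2)), Mul(Rational(1, 6), 3))), -1)), Add(-93, -22)) = Mul(Mul(2, Pow(Add(-1, Add(9, Mul(-3, Rational(1, 9)), Rational(1, 2))), -1)), -115) = Mul(Mul(2, Pow(Add(-1, Add(9, Rational(-1, 3), Rational(1, 2))), -1)), -115) = Mul(Mul(2, Pow(Add(-1, Rational(55, 6)), -1)), -115) = Mul(Mul(2, Pow(Rational(49, 6), -1)), -115) = Mul(Mul(2, Rational(6, 49)), -115) = Mul(Rational(12, 49), -115) = Rational(-1380, 49)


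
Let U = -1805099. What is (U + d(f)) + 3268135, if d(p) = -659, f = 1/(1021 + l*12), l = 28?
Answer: 1462377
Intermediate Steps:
f = 1/1357 (f = 1/(1021 + 28*12) = 1/(1021 + 336) = 1/1357 ≈ 0.00073692)
(U + d(f)) + 3268135 = (-1805099 - 659) + 3268135 = -1805758 + 3268135 = 1462377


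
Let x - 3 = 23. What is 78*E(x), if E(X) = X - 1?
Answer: 1950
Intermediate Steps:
x = 26 (x = 3 + 23 = 26)
E(X) = -1 + X
78*E(x) = 78*(-1 + 26) = 78*25 = 1950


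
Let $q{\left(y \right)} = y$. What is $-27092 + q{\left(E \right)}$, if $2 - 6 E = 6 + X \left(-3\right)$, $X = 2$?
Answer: $- \frac{81275}{3} \approx -27092.0$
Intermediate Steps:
$E = \frac{1}{3}$ ($E = \frac{1}{3} - \frac{6 + 2 \left(-3\right)}{6} = \frac{1}{3} - \frac{6 - 6}{6} = \frac{1}{3} - 0 = \frac{1}{3} + 0 = \frac{1}{3} \approx 0.33333$)
$-27092 + q{\left(E \right)} = -27092 + \frac{1}{3} = - \frac{81275}{3}$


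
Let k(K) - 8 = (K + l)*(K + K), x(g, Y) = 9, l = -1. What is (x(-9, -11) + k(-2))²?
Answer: 841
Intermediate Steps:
k(K) = 8 + 2*K*(-1 + K) (k(K) = 8 + (K - 1)*(K + K) = 8 + (-1 + K)*(2*K) = 8 + 2*K*(-1 + K))
(x(-9, -11) + k(-2))² = (9 + (8 - 2*(-2) + 2*(-2)²))² = (9 + (8 + 4 + 2*4))² = (9 + (8 + 4 + 8))² = (9 + 20)² = 29² = 841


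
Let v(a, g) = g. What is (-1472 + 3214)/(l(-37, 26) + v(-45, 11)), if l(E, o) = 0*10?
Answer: 1742/11 ≈ 158.36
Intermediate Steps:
l(E, o) = 0
(-1472 + 3214)/(l(-37, 26) + v(-45, 11)) = (-1472 + 3214)/(0 + 11) = 1742/11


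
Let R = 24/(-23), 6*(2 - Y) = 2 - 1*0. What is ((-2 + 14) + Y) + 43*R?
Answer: -2153/69 ≈ -31.203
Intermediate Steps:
Y = 5/3 (Y = 2 - (2 - 1*0)/6 = 2 - (2 + 0)/6 = 2 - ⅙*2 = 2 - ⅓ = 5/3 ≈ 1.6667)
R = -24/23 (R = 24*(-1/23) = -24/23 ≈ -1.0435)
((-2 + 14) + Y) + 43*R = ((-2 + 14) + 5/3) + 43*(-24/23) = (12 + 5/3) - 1032/23 = 41/3 - 1032/23 = -2153/69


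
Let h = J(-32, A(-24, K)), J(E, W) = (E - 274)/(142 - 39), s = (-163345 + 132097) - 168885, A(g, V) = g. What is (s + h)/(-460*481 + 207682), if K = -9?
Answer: 6871335/466178 ≈ 14.740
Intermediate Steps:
s = -200133 (s = -31248 - 168885 = -200133)
J(E, W) = -274/103 + E/103 (J(E, W) = (-274 + E)/103 = (-274 + E)*(1/103) = -274/103 + E/103)
h = -306/103 (h = -274/103 + (1/103)*(-32) = -274/103 - 32/103 = -306/103 ≈ -2.9709)
(s + h)/(-460*481 + 207682) = (-200133 - 306/103)/(-460*481 + 207682) = -20614005/(103*(-221260 + 207682)) = -20614005/103/(-13578) = -20614005/103*(-1/13578) = 6871335/466178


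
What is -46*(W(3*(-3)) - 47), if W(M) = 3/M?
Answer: 6532/3 ≈ 2177.3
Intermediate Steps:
-46*(W(3*(-3)) - 47) = -46*(3/((3*(-3))) - 47) = -46*(3/(-9) - 47) = -46*(3*(-⅑) - 47) = -46*(-⅓ - 47) = -46*(-142/3) = 6532/3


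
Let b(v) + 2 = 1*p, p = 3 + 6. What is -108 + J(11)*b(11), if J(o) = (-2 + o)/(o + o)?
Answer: -2313/22 ≈ -105.14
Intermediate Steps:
p = 9
J(o) = (-2 + o)/(2*o) (J(o) = (-2 + o)/((2*o)) = (-2 + o)*(1/(2*o)) = (-2 + o)/(2*o))
b(v) = 7 (b(v) = -2 + 1*9 = -2 + 9 = 7)
-108 + J(11)*b(11) = -108 + ((1/2)*(-2 + 11)/11)*7 = -108 + ((1/2)*(1/11)*9)*7 = -108 + (9/22)*7 = -108 + 63/22 = -2313/22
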